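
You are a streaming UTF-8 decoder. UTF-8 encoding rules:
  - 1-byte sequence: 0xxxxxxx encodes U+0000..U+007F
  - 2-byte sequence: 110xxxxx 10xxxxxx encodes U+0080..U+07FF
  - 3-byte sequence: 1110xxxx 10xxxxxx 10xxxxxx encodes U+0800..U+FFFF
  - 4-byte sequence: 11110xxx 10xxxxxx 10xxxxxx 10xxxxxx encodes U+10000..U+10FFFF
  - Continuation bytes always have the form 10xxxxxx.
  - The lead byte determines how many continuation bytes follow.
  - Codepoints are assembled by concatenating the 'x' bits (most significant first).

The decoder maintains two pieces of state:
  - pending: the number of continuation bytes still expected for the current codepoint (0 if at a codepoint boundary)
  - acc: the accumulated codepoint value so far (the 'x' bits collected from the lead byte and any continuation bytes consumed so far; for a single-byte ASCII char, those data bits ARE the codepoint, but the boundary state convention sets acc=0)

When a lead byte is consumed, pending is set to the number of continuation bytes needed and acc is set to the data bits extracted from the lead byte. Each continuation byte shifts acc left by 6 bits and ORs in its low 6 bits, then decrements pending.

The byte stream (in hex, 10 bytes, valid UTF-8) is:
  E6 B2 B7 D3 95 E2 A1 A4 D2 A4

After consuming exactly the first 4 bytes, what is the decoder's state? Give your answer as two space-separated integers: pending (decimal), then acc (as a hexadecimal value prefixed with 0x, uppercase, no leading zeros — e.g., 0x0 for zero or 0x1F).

Answer: 1 0x13

Derivation:
Byte[0]=E6: 3-byte lead. pending=2, acc=0x6
Byte[1]=B2: continuation. acc=(acc<<6)|0x32=0x1B2, pending=1
Byte[2]=B7: continuation. acc=(acc<<6)|0x37=0x6CB7, pending=0
Byte[3]=D3: 2-byte lead. pending=1, acc=0x13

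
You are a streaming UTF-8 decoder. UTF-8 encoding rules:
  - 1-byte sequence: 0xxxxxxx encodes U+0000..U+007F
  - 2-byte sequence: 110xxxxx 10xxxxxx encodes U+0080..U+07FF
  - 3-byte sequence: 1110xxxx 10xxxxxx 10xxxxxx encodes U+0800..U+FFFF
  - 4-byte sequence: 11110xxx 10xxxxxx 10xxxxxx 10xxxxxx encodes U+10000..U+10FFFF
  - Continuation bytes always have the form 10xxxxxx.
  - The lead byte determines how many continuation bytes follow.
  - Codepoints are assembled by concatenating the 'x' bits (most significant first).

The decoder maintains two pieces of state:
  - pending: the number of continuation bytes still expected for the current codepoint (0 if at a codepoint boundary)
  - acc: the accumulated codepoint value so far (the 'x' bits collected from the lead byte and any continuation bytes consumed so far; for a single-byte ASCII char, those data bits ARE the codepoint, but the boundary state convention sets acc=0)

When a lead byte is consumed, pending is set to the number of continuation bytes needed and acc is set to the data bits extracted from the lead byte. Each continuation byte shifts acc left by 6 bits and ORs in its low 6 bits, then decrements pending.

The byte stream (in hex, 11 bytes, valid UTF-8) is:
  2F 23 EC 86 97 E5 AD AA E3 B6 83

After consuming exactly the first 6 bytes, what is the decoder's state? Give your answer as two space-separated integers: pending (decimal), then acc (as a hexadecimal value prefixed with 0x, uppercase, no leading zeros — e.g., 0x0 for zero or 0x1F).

Answer: 2 0x5

Derivation:
Byte[0]=2F: 1-byte. pending=0, acc=0x0
Byte[1]=23: 1-byte. pending=0, acc=0x0
Byte[2]=EC: 3-byte lead. pending=2, acc=0xC
Byte[3]=86: continuation. acc=(acc<<6)|0x06=0x306, pending=1
Byte[4]=97: continuation. acc=(acc<<6)|0x17=0xC197, pending=0
Byte[5]=E5: 3-byte lead. pending=2, acc=0x5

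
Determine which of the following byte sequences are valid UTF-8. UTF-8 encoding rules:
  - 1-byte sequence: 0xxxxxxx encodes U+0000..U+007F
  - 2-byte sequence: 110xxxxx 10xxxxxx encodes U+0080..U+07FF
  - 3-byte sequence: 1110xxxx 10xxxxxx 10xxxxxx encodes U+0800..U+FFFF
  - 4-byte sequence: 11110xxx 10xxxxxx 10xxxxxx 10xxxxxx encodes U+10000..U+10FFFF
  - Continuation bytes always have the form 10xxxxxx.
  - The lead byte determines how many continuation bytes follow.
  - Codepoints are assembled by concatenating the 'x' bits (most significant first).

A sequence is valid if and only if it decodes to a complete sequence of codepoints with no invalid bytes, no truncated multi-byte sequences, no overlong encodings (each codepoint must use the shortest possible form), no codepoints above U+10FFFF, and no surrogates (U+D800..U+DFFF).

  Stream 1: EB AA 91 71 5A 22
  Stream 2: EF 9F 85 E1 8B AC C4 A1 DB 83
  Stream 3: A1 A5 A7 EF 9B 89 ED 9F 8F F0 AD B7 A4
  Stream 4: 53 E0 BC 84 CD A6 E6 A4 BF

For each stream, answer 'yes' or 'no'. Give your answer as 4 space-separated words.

Stream 1: decodes cleanly. VALID
Stream 2: decodes cleanly. VALID
Stream 3: error at byte offset 0. INVALID
Stream 4: decodes cleanly. VALID

Answer: yes yes no yes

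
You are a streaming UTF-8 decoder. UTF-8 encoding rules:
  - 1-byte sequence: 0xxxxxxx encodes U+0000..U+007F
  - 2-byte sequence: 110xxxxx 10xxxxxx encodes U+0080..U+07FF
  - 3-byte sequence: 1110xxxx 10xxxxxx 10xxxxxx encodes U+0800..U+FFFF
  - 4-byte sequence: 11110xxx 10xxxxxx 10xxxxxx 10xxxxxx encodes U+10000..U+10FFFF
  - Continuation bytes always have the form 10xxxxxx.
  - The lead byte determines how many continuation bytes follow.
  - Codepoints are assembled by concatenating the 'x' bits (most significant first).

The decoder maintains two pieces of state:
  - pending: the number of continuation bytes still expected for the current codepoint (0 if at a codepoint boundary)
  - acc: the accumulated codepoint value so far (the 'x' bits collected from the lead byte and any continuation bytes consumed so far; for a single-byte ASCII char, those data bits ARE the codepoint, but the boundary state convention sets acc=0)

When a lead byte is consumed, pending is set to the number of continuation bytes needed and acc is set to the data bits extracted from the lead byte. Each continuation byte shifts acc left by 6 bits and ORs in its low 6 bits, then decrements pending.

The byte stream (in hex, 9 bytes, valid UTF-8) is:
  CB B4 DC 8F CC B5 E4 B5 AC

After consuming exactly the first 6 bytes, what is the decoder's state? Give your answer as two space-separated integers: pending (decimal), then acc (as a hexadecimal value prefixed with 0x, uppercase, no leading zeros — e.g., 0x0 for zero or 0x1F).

Byte[0]=CB: 2-byte lead. pending=1, acc=0xB
Byte[1]=B4: continuation. acc=(acc<<6)|0x34=0x2F4, pending=0
Byte[2]=DC: 2-byte lead. pending=1, acc=0x1C
Byte[3]=8F: continuation. acc=(acc<<6)|0x0F=0x70F, pending=0
Byte[4]=CC: 2-byte lead. pending=1, acc=0xC
Byte[5]=B5: continuation. acc=(acc<<6)|0x35=0x335, pending=0

Answer: 0 0x335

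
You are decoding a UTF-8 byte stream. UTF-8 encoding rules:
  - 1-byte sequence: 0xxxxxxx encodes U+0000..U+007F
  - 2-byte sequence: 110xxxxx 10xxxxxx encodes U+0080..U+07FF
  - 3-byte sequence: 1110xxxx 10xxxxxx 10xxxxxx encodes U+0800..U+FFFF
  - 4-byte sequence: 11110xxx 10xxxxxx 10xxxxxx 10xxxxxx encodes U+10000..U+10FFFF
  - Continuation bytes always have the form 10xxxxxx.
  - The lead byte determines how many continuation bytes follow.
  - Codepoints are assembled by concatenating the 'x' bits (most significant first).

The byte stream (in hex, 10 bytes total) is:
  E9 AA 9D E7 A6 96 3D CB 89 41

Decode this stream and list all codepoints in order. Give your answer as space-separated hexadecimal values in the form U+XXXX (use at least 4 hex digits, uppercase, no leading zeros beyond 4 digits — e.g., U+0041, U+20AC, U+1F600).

Answer: U+9A9D U+7996 U+003D U+02C9 U+0041

Derivation:
Byte[0]=E9: 3-byte lead, need 2 cont bytes. acc=0x9
Byte[1]=AA: continuation. acc=(acc<<6)|0x2A=0x26A
Byte[2]=9D: continuation. acc=(acc<<6)|0x1D=0x9A9D
Completed: cp=U+9A9D (starts at byte 0)
Byte[3]=E7: 3-byte lead, need 2 cont bytes. acc=0x7
Byte[4]=A6: continuation. acc=(acc<<6)|0x26=0x1E6
Byte[5]=96: continuation. acc=(acc<<6)|0x16=0x7996
Completed: cp=U+7996 (starts at byte 3)
Byte[6]=3D: 1-byte ASCII. cp=U+003D
Byte[7]=CB: 2-byte lead, need 1 cont bytes. acc=0xB
Byte[8]=89: continuation. acc=(acc<<6)|0x09=0x2C9
Completed: cp=U+02C9 (starts at byte 7)
Byte[9]=41: 1-byte ASCII. cp=U+0041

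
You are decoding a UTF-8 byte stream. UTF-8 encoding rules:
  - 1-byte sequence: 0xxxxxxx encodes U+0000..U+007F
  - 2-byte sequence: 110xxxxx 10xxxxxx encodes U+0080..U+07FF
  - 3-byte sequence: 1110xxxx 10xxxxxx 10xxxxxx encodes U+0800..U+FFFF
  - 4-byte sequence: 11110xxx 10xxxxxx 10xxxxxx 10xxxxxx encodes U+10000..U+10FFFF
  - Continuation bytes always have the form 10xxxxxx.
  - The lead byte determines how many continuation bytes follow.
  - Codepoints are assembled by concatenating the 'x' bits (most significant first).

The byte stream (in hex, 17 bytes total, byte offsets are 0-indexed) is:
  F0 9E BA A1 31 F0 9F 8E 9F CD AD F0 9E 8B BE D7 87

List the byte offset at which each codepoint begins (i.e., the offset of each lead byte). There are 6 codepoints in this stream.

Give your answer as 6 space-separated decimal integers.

Answer: 0 4 5 9 11 15

Derivation:
Byte[0]=F0: 4-byte lead, need 3 cont bytes. acc=0x0
Byte[1]=9E: continuation. acc=(acc<<6)|0x1E=0x1E
Byte[2]=BA: continuation. acc=(acc<<6)|0x3A=0x7BA
Byte[3]=A1: continuation. acc=(acc<<6)|0x21=0x1EEA1
Completed: cp=U+1EEA1 (starts at byte 0)
Byte[4]=31: 1-byte ASCII. cp=U+0031
Byte[5]=F0: 4-byte lead, need 3 cont bytes. acc=0x0
Byte[6]=9F: continuation. acc=(acc<<6)|0x1F=0x1F
Byte[7]=8E: continuation. acc=(acc<<6)|0x0E=0x7CE
Byte[8]=9F: continuation. acc=(acc<<6)|0x1F=0x1F39F
Completed: cp=U+1F39F (starts at byte 5)
Byte[9]=CD: 2-byte lead, need 1 cont bytes. acc=0xD
Byte[10]=AD: continuation. acc=(acc<<6)|0x2D=0x36D
Completed: cp=U+036D (starts at byte 9)
Byte[11]=F0: 4-byte lead, need 3 cont bytes. acc=0x0
Byte[12]=9E: continuation. acc=(acc<<6)|0x1E=0x1E
Byte[13]=8B: continuation. acc=(acc<<6)|0x0B=0x78B
Byte[14]=BE: continuation. acc=(acc<<6)|0x3E=0x1E2FE
Completed: cp=U+1E2FE (starts at byte 11)
Byte[15]=D7: 2-byte lead, need 1 cont bytes. acc=0x17
Byte[16]=87: continuation. acc=(acc<<6)|0x07=0x5C7
Completed: cp=U+05C7 (starts at byte 15)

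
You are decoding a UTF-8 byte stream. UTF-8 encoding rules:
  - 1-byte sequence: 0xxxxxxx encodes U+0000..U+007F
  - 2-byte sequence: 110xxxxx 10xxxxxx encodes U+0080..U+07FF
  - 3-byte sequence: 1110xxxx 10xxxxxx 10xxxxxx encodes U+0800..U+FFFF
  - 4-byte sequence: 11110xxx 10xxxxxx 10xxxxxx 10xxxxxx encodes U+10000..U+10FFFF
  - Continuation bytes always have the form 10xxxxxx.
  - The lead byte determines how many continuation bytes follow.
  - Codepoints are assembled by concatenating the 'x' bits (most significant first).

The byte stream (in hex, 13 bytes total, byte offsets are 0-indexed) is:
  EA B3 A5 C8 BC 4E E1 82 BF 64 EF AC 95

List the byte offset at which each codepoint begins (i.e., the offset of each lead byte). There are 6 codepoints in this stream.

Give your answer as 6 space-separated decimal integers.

Byte[0]=EA: 3-byte lead, need 2 cont bytes. acc=0xA
Byte[1]=B3: continuation. acc=(acc<<6)|0x33=0x2B3
Byte[2]=A5: continuation. acc=(acc<<6)|0x25=0xACE5
Completed: cp=U+ACE5 (starts at byte 0)
Byte[3]=C8: 2-byte lead, need 1 cont bytes. acc=0x8
Byte[4]=BC: continuation. acc=(acc<<6)|0x3C=0x23C
Completed: cp=U+023C (starts at byte 3)
Byte[5]=4E: 1-byte ASCII. cp=U+004E
Byte[6]=E1: 3-byte lead, need 2 cont bytes. acc=0x1
Byte[7]=82: continuation. acc=(acc<<6)|0x02=0x42
Byte[8]=BF: continuation. acc=(acc<<6)|0x3F=0x10BF
Completed: cp=U+10BF (starts at byte 6)
Byte[9]=64: 1-byte ASCII. cp=U+0064
Byte[10]=EF: 3-byte lead, need 2 cont bytes. acc=0xF
Byte[11]=AC: continuation. acc=(acc<<6)|0x2C=0x3EC
Byte[12]=95: continuation. acc=(acc<<6)|0x15=0xFB15
Completed: cp=U+FB15 (starts at byte 10)

Answer: 0 3 5 6 9 10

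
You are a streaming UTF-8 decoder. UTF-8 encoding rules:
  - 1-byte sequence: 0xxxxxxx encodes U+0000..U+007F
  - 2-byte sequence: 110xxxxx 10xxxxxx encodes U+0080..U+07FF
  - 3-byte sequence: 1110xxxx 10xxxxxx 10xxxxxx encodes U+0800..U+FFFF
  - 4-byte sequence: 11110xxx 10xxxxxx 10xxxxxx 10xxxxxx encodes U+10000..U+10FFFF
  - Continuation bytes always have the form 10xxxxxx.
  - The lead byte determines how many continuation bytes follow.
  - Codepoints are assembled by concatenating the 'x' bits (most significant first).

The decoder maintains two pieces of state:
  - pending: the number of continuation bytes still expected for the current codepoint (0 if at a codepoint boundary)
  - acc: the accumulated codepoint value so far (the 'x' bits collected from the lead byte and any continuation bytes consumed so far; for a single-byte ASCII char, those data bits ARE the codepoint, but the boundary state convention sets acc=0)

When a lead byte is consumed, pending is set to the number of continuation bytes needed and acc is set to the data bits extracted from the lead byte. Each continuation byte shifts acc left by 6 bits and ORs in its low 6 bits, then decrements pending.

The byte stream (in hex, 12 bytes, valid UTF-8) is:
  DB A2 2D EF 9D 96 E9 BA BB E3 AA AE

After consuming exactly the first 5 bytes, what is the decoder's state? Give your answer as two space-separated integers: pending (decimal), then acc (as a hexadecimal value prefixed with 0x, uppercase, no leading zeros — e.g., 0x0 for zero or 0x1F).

Byte[0]=DB: 2-byte lead. pending=1, acc=0x1B
Byte[1]=A2: continuation. acc=(acc<<6)|0x22=0x6E2, pending=0
Byte[2]=2D: 1-byte. pending=0, acc=0x0
Byte[3]=EF: 3-byte lead. pending=2, acc=0xF
Byte[4]=9D: continuation. acc=(acc<<6)|0x1D=0x3DD, pending=1

Answer: 1 0x3DD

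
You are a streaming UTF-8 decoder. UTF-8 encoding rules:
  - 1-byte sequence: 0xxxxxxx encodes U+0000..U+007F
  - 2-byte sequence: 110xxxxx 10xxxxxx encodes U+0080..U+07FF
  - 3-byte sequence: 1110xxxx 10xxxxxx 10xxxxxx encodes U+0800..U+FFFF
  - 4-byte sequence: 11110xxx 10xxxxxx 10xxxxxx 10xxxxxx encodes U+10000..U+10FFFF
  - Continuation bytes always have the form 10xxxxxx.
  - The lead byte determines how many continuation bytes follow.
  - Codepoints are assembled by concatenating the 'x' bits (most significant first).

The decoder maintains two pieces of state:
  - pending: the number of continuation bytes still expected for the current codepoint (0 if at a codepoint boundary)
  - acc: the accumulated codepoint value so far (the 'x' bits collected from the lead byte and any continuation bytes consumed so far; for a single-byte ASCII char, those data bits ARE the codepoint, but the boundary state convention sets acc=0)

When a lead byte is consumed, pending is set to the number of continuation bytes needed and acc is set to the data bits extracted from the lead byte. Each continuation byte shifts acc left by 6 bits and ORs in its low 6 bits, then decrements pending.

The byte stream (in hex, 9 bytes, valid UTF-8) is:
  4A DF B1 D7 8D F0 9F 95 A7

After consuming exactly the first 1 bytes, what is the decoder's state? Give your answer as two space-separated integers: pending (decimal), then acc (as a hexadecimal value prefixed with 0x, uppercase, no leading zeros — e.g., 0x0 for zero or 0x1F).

Answer: 0 0x0

Derivation:
Byte[0]=4A: 1-byte. pending=0, acc=0x0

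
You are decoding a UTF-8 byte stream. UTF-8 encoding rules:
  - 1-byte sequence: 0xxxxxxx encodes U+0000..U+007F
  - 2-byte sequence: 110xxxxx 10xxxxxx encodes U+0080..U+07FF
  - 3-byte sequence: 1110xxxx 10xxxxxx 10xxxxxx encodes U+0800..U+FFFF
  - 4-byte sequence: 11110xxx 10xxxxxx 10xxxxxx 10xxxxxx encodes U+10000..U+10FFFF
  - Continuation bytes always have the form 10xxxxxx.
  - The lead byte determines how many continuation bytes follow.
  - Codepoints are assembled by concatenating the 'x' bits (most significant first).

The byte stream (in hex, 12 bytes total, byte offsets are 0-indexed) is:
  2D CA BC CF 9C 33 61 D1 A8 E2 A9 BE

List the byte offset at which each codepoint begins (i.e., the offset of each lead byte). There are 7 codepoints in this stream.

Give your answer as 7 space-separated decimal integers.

Byte[0]=2D: 1-byte ASCII. cp=U+002D
Byte[1]=CA: 2-byte lead, need 1 cont bytes. acc=0xA
Byte[2]=BC: continuation. acc=(acc<<6)|0x3C=0x2BC
Completed: cp=U+02BC (starts at byte 1)
Byte[3]=CF: 2-byte lead, need 1 cont bytes. acc=0xF
Byte[4]=9C: continuation. acc=(acc<<6)|0x1C=0x3DC
Completed: cp=U+03DC (starts at byte 3)
Byte[5]=33: 1-byte ASCII. cp=U+0033
Byte[6]=61: 1-byte ASCII. cp=U+0061
Byte[7]=D1: 2-byte lead, need 1 cont bytes. acc=0x11
Byte[8]=A8: continuation. acc=(acc<<6)|0x28=0x468
Completed: cp=U+0468 (starts at byte 7)
Byte[9]=E2: 3-byte lead, need 2 cont bytes. acc=0x2
Byte[10]=A9: continuation. acc=(acc<<6)|0x29=0xA9
Byte[11]=BE: continuation. acc=(acc<<6)|0x3E=0x2A7E
Completed: cp=U+2A7E (starts at byte 9)

Answer: 0 1 3 5 6 7 9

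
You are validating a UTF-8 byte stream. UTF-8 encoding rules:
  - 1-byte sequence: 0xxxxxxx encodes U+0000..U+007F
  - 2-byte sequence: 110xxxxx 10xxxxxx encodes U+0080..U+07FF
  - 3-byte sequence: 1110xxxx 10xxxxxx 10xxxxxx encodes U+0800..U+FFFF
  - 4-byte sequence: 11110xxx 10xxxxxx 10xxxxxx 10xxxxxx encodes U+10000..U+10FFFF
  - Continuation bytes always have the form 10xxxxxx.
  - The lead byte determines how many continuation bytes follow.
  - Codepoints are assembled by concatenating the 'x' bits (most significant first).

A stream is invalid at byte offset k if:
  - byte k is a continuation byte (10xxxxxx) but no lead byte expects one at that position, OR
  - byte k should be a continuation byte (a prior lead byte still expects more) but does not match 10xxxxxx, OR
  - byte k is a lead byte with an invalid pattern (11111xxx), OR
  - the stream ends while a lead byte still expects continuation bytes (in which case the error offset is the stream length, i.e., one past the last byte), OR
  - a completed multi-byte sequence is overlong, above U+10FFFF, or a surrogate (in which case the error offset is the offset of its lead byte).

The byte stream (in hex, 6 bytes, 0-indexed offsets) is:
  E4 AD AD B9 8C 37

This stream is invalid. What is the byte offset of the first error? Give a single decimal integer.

Answer: 3

Derivation:
Byte[0]=E4: 3-byte lead, need 2 cont bytes. acc=0x4
Byte[1]=AD: continuation. acc=(acc<<6)|0x2D=0x12D
Byte[2]=AD: continuation. acc=(acc<<6)|0x2D=0x4B6D
Completed: cp=U+4B6D (starts at byte 0)
Byte[3]=B9: INVALID lead byte (not 0xxx/110x/1110/11110)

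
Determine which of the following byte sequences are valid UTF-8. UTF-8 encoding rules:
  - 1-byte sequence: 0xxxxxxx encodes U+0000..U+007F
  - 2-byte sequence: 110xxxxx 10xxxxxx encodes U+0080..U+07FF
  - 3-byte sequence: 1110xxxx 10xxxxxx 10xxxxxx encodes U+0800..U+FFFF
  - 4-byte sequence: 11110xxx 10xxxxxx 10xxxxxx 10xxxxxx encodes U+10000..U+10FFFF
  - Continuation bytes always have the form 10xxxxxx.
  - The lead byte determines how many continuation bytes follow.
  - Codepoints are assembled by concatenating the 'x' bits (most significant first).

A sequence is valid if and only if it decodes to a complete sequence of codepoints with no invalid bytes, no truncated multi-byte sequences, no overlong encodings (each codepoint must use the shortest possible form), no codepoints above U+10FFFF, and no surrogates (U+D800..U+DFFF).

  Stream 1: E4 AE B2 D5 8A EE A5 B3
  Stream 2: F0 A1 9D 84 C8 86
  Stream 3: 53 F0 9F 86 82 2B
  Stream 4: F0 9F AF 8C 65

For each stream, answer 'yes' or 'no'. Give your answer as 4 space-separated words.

Answer: yes yes yes yes

Derivation:
Stream 1: decodes cleanly. VALID
Stream 2: decodes cleanly. VALID
Stream 3: decodes cleanly. VALID
Stream 4: decodes cleanly. VALID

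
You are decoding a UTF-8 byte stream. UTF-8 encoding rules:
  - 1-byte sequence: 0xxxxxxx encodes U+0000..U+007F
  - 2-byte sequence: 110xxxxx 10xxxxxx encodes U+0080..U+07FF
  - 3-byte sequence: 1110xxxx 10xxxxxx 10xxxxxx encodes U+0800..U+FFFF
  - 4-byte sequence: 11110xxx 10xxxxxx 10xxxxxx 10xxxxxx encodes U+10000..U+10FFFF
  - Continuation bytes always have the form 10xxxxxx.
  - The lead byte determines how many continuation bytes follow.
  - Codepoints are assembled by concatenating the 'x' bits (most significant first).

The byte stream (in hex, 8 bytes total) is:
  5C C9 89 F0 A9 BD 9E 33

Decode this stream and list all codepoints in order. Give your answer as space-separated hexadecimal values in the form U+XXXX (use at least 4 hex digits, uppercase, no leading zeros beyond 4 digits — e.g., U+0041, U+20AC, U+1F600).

Answer: U+005C U+0249 U+29F5E U+0033

Derivation:
Byte[0]=5C: 1-byte ASCII. cp=U+005C
Byte[1]=C9: 2-byte lead, need 1 cont bytes. acc=0x9
Byte[2]=89: continuation. acc=(acc<<6)|0x09=0x249
Completed: cp=U+0249 (starts at byte 1)
Byte[3]=F0: 4-byte lead, need 3 cont bytes. acc=0x0
Byte[4]=A9: continuation. acc=(acc<<6)|0x29=0x29
Byte[5]=BD: continuation. acc=(acc<<6)|0x3D=0xA7D
Byte[6]=9E: continuation. acc=(acc<<6)|0x1E=0x29F5E
Completed: cp=U+29F5E (starts at byte 3)
Byte[7]=33: 1-byte ASCII. cp=U+0033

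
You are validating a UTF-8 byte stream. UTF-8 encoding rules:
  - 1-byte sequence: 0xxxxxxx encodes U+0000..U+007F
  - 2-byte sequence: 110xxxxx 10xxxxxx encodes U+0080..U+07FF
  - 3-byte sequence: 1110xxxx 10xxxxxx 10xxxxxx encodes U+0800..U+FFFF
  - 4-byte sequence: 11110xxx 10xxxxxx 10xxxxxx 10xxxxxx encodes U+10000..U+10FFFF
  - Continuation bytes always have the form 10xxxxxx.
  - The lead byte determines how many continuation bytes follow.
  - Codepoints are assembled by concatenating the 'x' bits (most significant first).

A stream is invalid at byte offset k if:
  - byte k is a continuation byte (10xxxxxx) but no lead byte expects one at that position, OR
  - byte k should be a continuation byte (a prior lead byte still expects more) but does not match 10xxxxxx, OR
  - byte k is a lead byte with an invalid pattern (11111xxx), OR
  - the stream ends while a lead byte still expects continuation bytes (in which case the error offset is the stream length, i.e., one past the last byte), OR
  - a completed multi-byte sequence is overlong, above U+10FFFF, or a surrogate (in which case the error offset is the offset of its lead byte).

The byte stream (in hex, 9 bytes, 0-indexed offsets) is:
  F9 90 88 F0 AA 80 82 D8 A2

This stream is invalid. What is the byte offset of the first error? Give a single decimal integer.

Answer: 0

Derivation:
Byte[0]=F9: INVALID lead byte (not 0xxx/110x/1110/11110)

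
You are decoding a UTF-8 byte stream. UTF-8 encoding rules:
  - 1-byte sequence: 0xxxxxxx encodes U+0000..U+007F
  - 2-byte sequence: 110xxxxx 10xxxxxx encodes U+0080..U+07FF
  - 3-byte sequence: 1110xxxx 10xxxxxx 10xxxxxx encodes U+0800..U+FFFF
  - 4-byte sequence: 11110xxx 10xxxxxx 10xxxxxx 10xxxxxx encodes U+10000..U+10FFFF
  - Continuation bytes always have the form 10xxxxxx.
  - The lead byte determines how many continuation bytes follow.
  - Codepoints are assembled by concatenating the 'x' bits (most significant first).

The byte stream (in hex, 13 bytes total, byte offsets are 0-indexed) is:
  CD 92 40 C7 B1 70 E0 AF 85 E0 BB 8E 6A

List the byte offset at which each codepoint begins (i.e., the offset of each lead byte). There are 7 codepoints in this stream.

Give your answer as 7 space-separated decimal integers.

Byte[0]=CD: 2-byte lead, need 1 cont bytes. acc=0xD
Byte[1]=92: continuation. acc=(acc<<6)|0x12=0x352
Completed: cp=U+0352 (starts at byte 0)
Byte[2]=40: 1-byte ASCII. cp=U+0040
Byte[3]=C7: 2-byte lead, need 1 cont bytes. acc=0x7
Byte[4]=B1: continuation. acc=(acc<<6)|0x31=0x1F1
Completed: cp=U+01F1 (starts at byte 3)
Byte[5]=70: 1-byte ASCII. cp=U+0070
Byte[6]=E0: 3-byte lead, need 2 cont bytes. acc=0x0
Byte[7]=AF: continuation. acc=(acc<<6)|0x2F=0x2F
Byte[8]=85: continuation. acc=(acc<<6)|0x05=0xBC5
Completed: cp=U+0BC5 (starts at byte 6)
Byte[9]=E0: 3-byte lead, need 2 cont bytes. acc=0x0
Byte[10]=BB: continuation. acc=(acc<<6)|0x3B=0x3B
Byte[11]=8E: continuation. acc=(acc<<6)|0x0E=0xECE
Completed: cp=U+0ECE (starts at byte 9)
Byte[12]=6A: 1-byte ASCII. cp=U+006A

Answer: 0 2 3 5 6 9 12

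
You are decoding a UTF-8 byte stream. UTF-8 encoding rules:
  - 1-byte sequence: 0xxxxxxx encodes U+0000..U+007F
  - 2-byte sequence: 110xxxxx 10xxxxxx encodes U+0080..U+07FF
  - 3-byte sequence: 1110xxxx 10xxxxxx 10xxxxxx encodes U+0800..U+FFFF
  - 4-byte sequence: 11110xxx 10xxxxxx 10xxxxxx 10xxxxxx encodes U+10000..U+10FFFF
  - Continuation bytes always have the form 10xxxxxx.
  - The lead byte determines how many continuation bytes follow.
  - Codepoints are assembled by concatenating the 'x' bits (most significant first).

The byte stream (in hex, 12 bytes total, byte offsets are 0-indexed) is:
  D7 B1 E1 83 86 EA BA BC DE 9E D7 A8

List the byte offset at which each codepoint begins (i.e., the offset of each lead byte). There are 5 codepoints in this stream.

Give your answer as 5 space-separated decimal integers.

Byte[0]=D7: 2-byte lead, need 1 cont bytes. acc=0x17
Byte[1]=B1: continuation. acc=(acc<<6)|0x31=0x5F1
Completed: cp=U+05F1 (starts at byte 0)
Byte[2]=E1: 3-byte lead, need 2 cont bytes. acc=0x1
Byte[3]=83: continuation. acc=(acc<<6)|0x03=0x43
Byte[4]=86: continuation. acc=(acc<<6)|0x06=0x10C6
Completed: cp=U+10C6 (starts at byte 2)
Byte[5]=EA: 3-byte lead, need 2 cont bytes. acc=0xA
Byte[6]=BA: continuation. acc=(acc<<6)|0x3A=0x2BA
Byte[7]=BC: continuation. acc=(acc<<6)|0x3C=0xAEBC
Completed: cp=U+AEBC (starts at byte 5)
Byte[8]=DE: 2-byte lead, need 1 cont bytes. acc=0x1E
Byte[9]=9E: continuation. acc=(acc<<6)|0x1E=0x79E
Completed: cp=U+079E (starts at byte 8)
Byte[10]=D7: 2-byte lead, need 1 cont bytes. acc=0x17
Byte[11]=A8: continuation. acc=(acc<<6)|0x28=0x5E8
Completed: cp=U+05E8 (starts at byte 10)

Answer: 0 2 5 8 10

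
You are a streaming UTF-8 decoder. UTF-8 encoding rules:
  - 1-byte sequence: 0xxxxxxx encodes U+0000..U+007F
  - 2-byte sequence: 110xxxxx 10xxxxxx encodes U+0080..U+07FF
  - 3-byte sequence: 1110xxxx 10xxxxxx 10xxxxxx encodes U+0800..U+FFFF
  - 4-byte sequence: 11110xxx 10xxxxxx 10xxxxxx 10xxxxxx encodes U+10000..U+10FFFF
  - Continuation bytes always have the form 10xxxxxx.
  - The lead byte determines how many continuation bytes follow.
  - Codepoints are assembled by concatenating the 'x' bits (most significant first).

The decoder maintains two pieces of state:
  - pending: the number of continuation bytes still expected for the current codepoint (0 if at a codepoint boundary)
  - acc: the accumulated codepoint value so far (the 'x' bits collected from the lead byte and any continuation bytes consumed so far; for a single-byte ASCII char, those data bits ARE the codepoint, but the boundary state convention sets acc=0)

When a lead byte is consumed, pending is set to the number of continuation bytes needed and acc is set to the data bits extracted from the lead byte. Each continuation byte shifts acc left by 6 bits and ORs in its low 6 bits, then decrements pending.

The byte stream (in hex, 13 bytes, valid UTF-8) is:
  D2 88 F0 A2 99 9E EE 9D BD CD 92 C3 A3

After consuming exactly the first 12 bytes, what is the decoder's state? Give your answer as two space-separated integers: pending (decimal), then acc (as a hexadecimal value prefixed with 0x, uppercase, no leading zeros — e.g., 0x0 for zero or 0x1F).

Byte[0]=D2: 2-byte lead. pending=1, acc=0x12
Byte[1]=88: continuation. acc=(acc<<6)|0x08=0x488, pending=0
Byte[2]=F0: 4-byte lead. pending=3, acc=0x0
Byte[3]=A2: continuation. acc=(acc<<6)|0x22=0x22, pending=2
Byte[4]=99: continuation. acc=(acc<<6)|0x19=0x899, pending=1
Byte[5]=9E: continuation. acc=(acc<<6)|0x1E=0x2265E, pending=0
Byte[6]=EE: 3-byte lead. pending=2, acc=0xE
Byte[7]=9D: continuation. acc=(acc<<6)|0x1D=0x39D, pending=1
Byte[8]=BD: continuation. acc=(acc<<6)|0x3D=0xE77D, pending=0
Byte[9]=CD: 2-byte lead. pending=1, acc=0xD
Byte[10]=92: continuation. acc=(acc<<6)|0x12=0x352, pending=0
Byte[11]=C3: 2-byte lead. pending=1, acc=0x3

Answer: 1 0x3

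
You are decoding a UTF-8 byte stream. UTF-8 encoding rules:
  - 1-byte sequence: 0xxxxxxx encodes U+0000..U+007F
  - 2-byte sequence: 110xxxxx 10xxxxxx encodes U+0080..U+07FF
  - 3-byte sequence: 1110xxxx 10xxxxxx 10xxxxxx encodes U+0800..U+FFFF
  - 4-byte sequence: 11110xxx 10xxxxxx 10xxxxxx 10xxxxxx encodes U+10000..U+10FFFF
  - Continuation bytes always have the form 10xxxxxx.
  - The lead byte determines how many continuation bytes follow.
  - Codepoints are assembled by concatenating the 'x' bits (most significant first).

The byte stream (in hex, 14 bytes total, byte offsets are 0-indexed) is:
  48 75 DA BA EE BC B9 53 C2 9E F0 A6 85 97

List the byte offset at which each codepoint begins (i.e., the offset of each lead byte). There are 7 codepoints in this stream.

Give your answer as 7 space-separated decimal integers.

Byte[0]=48: 1-byte ASCII. cp=U+0048
Byte[1]=75: 1-byte ASCII. cp=U+0075
Byte[2]=DA: 2-byte lead, need 1 cont bytes. acc=0x1A
Byte[3]=BA: continuation. acc=(acc<<6)|0x3A=0x6BA
Completed: cp=U+06BA (starts at byte 2)
Byte[4]=EE: 3-byte lead, need 2 cont bytes. acc=0xE
Byte[5]=BC: continuation. acc=(acc<<6)|0x3C=0x3BC
Byte[6]=B9: continuation. acc=(acc<<6)|0x39=0xEF39
Completed: cp=U+EF39 (starts at byte 4)
Byte[7]=53: 1-byte ASCII. cp=U+0053
Byte[8]=C2: 2-byte lead, need 1 cont bytes. acc=0x2
Byte[9]=9E: continuation. acc=(acc<<6)|0x1E=0x9E
Completed: cp=U+009E (starts at byte 8)
Byte[10]=F0: 4-byte lead, need 3 cont bytes. acc=0x0
Byte[11]=A6: continuation. acc=(acc<<6)|0x26=0x26
Byte[12]=85: continuation. acc=(acc<<6)|0x05=0x985
Byte[13]=97: continuation. acc=(acc<<6)|0x17=0x26157
Completed: cp=U+26157 (starts at byte 10)

Answer: 0 1 2 4 7 8 10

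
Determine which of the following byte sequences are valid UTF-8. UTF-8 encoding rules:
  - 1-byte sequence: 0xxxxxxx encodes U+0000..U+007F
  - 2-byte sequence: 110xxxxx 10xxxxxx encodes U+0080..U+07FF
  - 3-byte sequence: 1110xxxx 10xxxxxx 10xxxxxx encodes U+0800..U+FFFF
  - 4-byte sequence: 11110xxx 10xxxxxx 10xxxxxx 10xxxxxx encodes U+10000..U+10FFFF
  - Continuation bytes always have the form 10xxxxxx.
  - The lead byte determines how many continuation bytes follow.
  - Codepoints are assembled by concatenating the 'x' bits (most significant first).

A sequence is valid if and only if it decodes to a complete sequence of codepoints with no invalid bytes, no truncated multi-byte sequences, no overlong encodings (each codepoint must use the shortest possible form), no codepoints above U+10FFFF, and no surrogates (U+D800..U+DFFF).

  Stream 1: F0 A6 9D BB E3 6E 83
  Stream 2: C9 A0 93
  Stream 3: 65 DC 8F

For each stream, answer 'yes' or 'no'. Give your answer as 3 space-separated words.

Answer: no no yes

Derivation:
Stream 1: error at byte offset 5. INVALID
Stream 2: error at byte offset 2. INVALID
Stream 3: decodes cleanly. VALID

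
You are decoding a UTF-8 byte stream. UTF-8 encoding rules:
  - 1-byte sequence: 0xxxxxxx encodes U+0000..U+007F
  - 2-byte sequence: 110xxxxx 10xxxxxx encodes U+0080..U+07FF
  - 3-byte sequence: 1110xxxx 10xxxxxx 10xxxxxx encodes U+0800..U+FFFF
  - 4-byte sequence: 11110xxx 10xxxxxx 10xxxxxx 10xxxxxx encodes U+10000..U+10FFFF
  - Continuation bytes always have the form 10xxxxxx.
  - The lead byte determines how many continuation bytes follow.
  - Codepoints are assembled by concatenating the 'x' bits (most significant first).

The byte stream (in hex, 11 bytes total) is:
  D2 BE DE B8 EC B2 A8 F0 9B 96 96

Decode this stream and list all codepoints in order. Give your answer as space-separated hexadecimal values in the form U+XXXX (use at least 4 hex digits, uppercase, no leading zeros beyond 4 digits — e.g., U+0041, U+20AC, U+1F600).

Answer: U+04BE U+07B8 U+CCA8 U+1B596

Derivation:
Byte[0]=D2: 2-byte lead, need 1 cont bytes. acc=0x12
Byte[1]=BE: continuation. acc=(acc<<6)|0x3E=0x4BE
Completed: cp=U+04BE (starts at byte 0)
Byte[2]=DE: 2-byte lead, need 1 cont bytes. acc=0x1E
Byte[3]=B8: continuation. acc=(acc<<6)|0x38=0x7B8
Completed: cp=U+07B8 (starts at byte 2)
Byte[4]=EC: 3-byte lead, need 2 cont bytes. acc=0xC
Byte[5]=B2: continuation. acc=(acc<<6)|0x32=0x332
Byte[6]=A8: continuation. acc=(acc<<6)|0x28=0xCCA8
Completed: cp=U+CCA8 (starts at byte 4)
Byte[7]=F0: 4-byte lead, need 3 cont bytes. acc=0x0
Byte[8]=9B: continuation. acc=(acc<<6)|0x1B=0x1B
Byte[9]=96: continuation. acc=(acc<<6)|0x16=0x6D6
Byte[10]=96: continuation. acc=(acc<<6)|0x16=0x1B596
Completed: cp=U+1B596 (starts at byte 7)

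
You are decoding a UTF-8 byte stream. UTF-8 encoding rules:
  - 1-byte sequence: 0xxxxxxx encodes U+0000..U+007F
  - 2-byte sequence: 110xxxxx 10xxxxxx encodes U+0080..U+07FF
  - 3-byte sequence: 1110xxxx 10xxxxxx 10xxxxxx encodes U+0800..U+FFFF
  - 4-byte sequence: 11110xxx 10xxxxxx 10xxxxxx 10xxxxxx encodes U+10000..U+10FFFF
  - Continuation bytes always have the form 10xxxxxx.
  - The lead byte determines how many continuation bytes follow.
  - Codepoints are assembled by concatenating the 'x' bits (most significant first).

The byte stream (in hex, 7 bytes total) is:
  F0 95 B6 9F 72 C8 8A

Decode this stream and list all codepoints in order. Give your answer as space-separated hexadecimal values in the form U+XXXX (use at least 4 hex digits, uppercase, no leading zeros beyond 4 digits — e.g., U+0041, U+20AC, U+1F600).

Answer: U+15D9F U+0072 U+020A

Derivation:
Byte[0]=F0: 4-byte lead, need 3 cont bytes. acc=0x0
Byte[1]=95: continuation. acc=(acc<<6)|0x15=0x15
Byte[2]=B6: continuation. acc=(acc<<6)|0x36=0x576
Byte[3]=9F: continuation. acc=(acc<<6)|0x1F=0x15D9F
Completed: cp=U+15D9F (starts at byte 0)
Byte[4]=72: 1-byte ASCII. cp=U+0072
Byte[5]=C8: 2-byte lead, need 1 cont bytes. acc=0x8
Byte[6]=8A: continuation. acc=(acc<<6)|0x0A=0x20A
Completed: cp=U+020A (starts at byte 5)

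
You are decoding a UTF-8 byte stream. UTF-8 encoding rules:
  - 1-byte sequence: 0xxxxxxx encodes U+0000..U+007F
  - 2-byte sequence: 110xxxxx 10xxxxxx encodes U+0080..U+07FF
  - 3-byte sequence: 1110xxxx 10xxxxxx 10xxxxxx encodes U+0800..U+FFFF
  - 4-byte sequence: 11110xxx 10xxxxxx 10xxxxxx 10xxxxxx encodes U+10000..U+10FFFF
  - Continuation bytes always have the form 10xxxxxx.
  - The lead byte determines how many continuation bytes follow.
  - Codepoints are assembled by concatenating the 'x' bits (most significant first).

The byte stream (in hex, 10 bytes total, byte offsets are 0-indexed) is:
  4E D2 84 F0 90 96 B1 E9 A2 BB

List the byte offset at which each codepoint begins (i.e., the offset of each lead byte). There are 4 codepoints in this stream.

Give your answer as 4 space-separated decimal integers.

Answer: 0 1 3 7

Derivation:
Byte[0]=4E: 1-byte ASCII. cp=U+004E
Byte[1]=D2: 2-byte lead, need 1 cont bytes. acc=0x12
Byte[2]=84: continuation. acc=(acc<<6)|0x04=0x484
Completed: cp=U+0484 (starts at byte 1)
Byte[3]=F0: 4-byte lead, need 3 cont bytes. acc=0x0
Byte[4]=90: continuation. acc=(acc<<6)|0x10=0x10
Byte[5]=96: continuation. acc=(acc<<6)|0x16=0x416
Byte[6]=B1: continuation. acc=(acc<<6)|0x31=0x105B1
Completed: cp=U+105B1 (starts at byte 3)
Byte[7]=E9: 3-byte lead, need 2 cont bytes. acc=0x9
Byte[8]=A2: continuation. acc=(acc<<6)|0x22=0x262
Byte[9]=BB: continuation. acc=(acc<<6)|0x3B=0x98BB
Completed: cp=U+98BB (starts at byte 7)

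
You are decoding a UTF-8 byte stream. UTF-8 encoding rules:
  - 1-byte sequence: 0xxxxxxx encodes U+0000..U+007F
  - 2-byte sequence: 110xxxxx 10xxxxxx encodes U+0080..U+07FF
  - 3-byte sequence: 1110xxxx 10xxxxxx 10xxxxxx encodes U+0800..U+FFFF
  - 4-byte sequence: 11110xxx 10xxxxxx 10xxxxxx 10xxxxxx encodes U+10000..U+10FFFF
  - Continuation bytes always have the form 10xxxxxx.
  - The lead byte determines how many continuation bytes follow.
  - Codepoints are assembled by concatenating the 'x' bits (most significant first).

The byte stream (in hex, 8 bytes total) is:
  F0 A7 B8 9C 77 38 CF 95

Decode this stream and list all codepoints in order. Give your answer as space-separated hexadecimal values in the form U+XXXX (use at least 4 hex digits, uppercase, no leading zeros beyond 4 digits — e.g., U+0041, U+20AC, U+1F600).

Byte[0]=F0: 4-byte lead, need 3 cont bytes. acc=0x0
Byte[1]=A7: continuation. acc=(acc<<6)|0x27=0x27
Byte[2]=B8: continuation. acc=(acc<<6)|0x38=0x9F8
Byte[3]=9C: continuation. acc=(acc<<6)|0x1C=0x27E1C
Completed: cp=U+27E1C (starts at byte 0)
Byte[4]=77: 1-byte ASCII. cp=U+0077
Byte[5]=38: 1-byte ASCII. cp=U+0038
Byte[6]=CF: 2-byte lead, need 1 cont bytes. acc=0xF
Byte[7]=95: continuation. acc=(acc<<6)|0x15=0x3D5
Completed: cp=U+03D5 (starts at byte 6)

Answer: U+27E1C U+0077 U+0038 U+03D5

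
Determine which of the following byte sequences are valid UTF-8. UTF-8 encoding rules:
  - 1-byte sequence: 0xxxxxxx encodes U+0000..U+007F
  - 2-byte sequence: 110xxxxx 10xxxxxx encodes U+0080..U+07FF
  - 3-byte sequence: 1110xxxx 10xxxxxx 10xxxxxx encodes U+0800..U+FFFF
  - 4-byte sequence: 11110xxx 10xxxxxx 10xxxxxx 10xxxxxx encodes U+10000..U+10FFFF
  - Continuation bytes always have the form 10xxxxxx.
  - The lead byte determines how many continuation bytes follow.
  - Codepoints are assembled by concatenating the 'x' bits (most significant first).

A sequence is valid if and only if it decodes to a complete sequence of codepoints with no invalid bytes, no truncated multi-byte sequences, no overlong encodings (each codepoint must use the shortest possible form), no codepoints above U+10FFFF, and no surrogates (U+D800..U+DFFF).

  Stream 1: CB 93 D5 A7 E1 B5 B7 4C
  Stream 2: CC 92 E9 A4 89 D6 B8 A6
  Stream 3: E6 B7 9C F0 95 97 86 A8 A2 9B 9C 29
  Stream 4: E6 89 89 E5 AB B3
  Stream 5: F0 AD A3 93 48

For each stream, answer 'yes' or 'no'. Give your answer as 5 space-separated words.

Stream 1: decodes cleanly. VALID
Stream 2: error at byte offset 7. INVALID
Stream 3: error at byte offset 7. INVALID
Stream 4: decodes cleanly. VALID
Stream 5: decodes cleanly. VALID

Answer: yes no no yes yes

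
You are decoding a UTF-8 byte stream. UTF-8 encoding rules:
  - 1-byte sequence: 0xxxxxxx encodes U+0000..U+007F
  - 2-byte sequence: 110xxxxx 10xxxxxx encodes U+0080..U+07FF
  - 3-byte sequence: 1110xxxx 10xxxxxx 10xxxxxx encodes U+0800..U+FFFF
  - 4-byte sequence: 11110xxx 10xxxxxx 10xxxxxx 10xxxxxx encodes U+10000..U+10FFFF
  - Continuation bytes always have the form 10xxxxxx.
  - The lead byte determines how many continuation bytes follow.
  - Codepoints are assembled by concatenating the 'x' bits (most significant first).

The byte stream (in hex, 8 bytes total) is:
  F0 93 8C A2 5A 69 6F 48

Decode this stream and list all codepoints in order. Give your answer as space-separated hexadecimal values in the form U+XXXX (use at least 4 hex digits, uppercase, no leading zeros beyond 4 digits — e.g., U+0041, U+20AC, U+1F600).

Answer: U+13322 U+005A U+0069 U+006F U+0048

Derivation:
Byte[0]=F0: 4-byte lead, need 3 cont bytes. acc=0x0
Byte[1]=93: continuation. acc=(acc<<6)|0x13=0x13
Byte[2]=8C: continuation. acc=(acc<<6)|0x0C=0x4CC
Byte[3]=A2: continuation. acc=(acc<<6)|0x22=0x13322
Completed: cp=U+13322 (starts at byte 0)
Byte[4]=5A: 1-byte ASCII. cp=U+005A
Byte[5]=69: 1-byte ASCII. cp=U+0069
Byte[6]=6F: 1-byte ASCII. cp=U+006F
Byte[7]=48: 1-byte ASCII. cp=U+0048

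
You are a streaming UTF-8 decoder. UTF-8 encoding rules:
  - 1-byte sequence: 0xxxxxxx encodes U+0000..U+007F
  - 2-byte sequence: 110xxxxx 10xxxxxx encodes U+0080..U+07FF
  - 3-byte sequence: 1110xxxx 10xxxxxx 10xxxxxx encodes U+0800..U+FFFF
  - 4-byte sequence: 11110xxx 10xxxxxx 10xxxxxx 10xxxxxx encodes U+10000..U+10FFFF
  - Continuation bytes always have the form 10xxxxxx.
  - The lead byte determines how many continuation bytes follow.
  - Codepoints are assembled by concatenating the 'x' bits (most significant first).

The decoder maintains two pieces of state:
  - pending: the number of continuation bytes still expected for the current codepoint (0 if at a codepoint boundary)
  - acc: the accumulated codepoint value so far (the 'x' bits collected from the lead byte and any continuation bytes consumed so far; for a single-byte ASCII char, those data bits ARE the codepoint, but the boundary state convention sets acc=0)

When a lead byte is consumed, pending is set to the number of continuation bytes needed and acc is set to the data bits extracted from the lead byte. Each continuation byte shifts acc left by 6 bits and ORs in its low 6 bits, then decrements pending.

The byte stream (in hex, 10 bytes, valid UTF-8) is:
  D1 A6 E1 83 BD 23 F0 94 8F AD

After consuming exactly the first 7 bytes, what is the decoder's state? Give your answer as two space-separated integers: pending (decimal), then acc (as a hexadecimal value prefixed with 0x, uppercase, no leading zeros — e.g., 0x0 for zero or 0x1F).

Byte[0]=D1: 2-byte lead. pending=1, acc=0x11
Byte[1]=A6: continuation. acc=(acc<<6)|0x26=0x466, pending=0
Byte[2]=E1: 3-byte lead. pending=2, acc=0x1
Byte[3]=83: continuation. acc=(acc<<6)|0x03=0x43, pending=1
Byte[4]=BD: continuation. acc=(acc<<6)|0x3D=0x10FD, pending=0
Byte[5]=23: 1-byte. pending=0, acc=0x0
Byte[6]=F0: 4-byte lead. pending=3, acc=0x0

Answer: 3 0x0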